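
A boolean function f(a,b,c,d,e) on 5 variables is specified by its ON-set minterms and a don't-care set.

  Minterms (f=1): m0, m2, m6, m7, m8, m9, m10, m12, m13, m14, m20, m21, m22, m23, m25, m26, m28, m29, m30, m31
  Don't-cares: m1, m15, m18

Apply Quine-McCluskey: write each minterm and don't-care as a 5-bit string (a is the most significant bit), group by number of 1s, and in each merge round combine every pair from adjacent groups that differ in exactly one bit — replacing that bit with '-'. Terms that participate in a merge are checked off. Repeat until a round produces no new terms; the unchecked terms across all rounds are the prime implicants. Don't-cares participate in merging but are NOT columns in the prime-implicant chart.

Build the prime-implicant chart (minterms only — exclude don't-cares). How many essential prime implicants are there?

4

size-2^0 implicants → 00000(✓)  00001(✓)  00010(✓)  00110(✓)  00111(✓)  01000(✓)  01001(✓)  01010(✓)  01100(✓)  01101(✓)  01110(✓)  01111(✓)  10010(✓)  10100(✓)  10101(✓)  10110(✓)  10111(✓)  11001(✓)  11010(✓)  11100(✓)  11101(✓)  11110(✓)  11111(✓)
size-2^1 implicants → -0010(✓)  -0110(✓)  -0111(✓)  -1001(✓)  -1010(✓)  -1100(✓)  -1101(✓)  -1110(✓)  -1111(✓)  0-000(✓)  0-001(✓)  0-010(✓)  0-110(✓)  0-111(✓)  00-10(✓)  000-0(✓)  0000-(✓)  0011-(✓)  01-00(✓)  01-01(✓)  01-10(✓)  010-0(✓)  0100-(✓)  011-0(✓)  011-1(✓)  0110-(✓)  0111-(✓)  1-010(✓)  1-100(✓)  1-101(✓)  1-110(✓)  1-111(✓)  10-10(✓)  101-0(✓)  101-1(✓)  1010-(✓)  1011-(✓)  11-01(✓)  11-10(✓)  111-0(✓)  111-1(✓)  1110-(✓)  1111-(✓)
size-2^2 implicants → --010(✓)  --110(✓)  --111(✓)  -0-10(✓)  -011-(✓)  -1-01  -1-10(✓)  -11-0(✓)  -11-1(✓)  -110-(✓)  -111-(✓)  0--10(✓)  0-0-0  0-00-  0-11-(✓)  01--0  01-0-  011--(✓)  1--10(✓)  1-1-0(✓)  1-1-1(✓)  1-10-(✓)  1-11-(✓)  101--(✓)  111--(✓)
size-2^3 implicants → ---10  --11-  -11--  1-1--
Unchecked terms (primes): ---10, --11-, -1-01, -11--, 0-0-0, 0-00-, 01--0, 01-0-, 1-1--
Minterm coverage:
  m0 ⊆ 0-0-0,0-00-
  m2 ⊆ ---10,0-0-0
  m6 ⊆ ---10,--11-
  m7 ⊆ --11- [E]
  m8 ⊆ 0-0-0,0-00-,01--0,01-0-
  m9 ⊆ -1-01,0-00-,01-0-
  m10 ⊆ ---10,0-0-0,01--0
  m12 ⊆ -11--,01--0,01-0-
  m13 ⊆ -1-01,-11--,01-0-
  m14 ⊆ ---10,--11-,-11--,01--0
  m20 ⊆ 1-1-- [E]
  m21 ⊆ 1-1-- [E]
  m22 ⊆ ---10,--11-,1-1--
  m23 ⊆ --11-,1-1--
  m25 ⊆ -1-01 [E]
  m26 ⊆ ---10 [E]
  m28 ⊆ -11--,1-1--
  m29 ⊆ -1-01,-11--,1-1--
  m30 ⊆ ---10,--11-,-11--,1-1--
  m31 ⊆ --11-,-11--,1-1--
E = {---10, --11-, -1-01, 1-1--}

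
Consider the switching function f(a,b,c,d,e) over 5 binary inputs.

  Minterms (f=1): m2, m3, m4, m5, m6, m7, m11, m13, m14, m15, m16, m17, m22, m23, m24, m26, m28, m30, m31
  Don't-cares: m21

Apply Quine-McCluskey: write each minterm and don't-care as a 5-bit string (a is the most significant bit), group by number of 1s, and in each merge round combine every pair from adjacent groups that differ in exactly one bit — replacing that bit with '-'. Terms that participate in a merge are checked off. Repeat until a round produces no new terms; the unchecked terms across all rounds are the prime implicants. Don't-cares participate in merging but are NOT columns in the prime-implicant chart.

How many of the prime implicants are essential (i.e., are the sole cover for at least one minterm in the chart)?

size-2^0 implicants → 00010(✓)  00011(✓)  00100(✓)  00101(✓)  00110(✓)  00111(✓)  01011(✓)  01101(✓)  01110(✓)  01111(✓)  10000(✓)  10001(✓)  10101(✓)  10110(✓)  10111(✓)  11000(✓)  11010(✓)  11100(✓)  11110(✓)  11111(✓)
size-2^1 implicants → -0101(✓)  -0110(✓)  -0111(✓)  -1110(✓)  -1111(✓)  0-011(✓)  0-101(✓)  0-110(✓)  0-111(✓)  00-10(✓)  00-11(✓)  0001-(✓)  001-0(✓)  001-1(✓)  0010-(✓)  0011-(✓)  01-11(✓)  011-1(✓)  0111-(✓)  1-000  1-110(✓)  1-111(✓)  10-01  1000-  101-1(✓)  1011-(✓)  11-00(✓)  11-10(✓)  110-0(✓)  111-0(✓)  1111-(✓)
size-2^2 implicants → --110(✓)  --111(✓)  -01-1  -011-(✓)  -111-(✓)  0--11  0-1-1  0-11-(✓)  00-1-  001--  1-11-(✓)  11--0
size-2^3 implicants → --11-
Unchecked terms (primes): --11-, -01-1, 0--11, 0-1-1, 00-1-, 001--, 1-000, 10-01, 1000-, 11--0
Minterm coverage:
  m2 ⊆ 00-1- [E]
  m3 ⊆ 0--11,00-1-
  m4 ⊆ 001-- [E]
  m5 ⊆ -01-1,0-1-1,001--
  m6 ⊆ --11-,00-1-,001--
  m7 ⊆ --11-,-01-1,0--11,0-1-1,00-1-,001--
  m11 ⊆ 0--11 [E]
  m13 ⊆ 0-1-1 [E]
  m14 ⊆ --11- [E]
  m15 ⊆ --11-,0--11,0-1-1
  m16 ⊆ 1-000,1000-
  m17 ⊆ 10-01,1000-
  m22 ⊆ --11- [E]
  m23 ⊆ --11-,-01-1
  m24 ⊆ 1-000,11--0
  m26 ⊆ 11--0 [E]
  m28 ⊆ 11--0 [E]
  m30 ⊆ --11-,11--0
  m31 ⊆ --11- [E]
E = {--11-, 0--11, 0-1-1, 00-1-, 001--, 11--0}

6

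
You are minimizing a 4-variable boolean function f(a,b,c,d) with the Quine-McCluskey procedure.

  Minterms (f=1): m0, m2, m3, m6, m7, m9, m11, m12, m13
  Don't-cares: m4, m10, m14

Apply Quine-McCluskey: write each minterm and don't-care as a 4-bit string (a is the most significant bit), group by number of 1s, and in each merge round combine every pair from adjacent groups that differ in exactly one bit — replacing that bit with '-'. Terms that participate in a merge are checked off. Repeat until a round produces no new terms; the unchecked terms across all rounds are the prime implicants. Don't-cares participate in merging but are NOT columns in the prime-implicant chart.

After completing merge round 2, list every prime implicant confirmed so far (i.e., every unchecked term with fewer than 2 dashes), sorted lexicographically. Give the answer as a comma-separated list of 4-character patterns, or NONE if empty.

1-01, 10-1, 110-

Round 0: 0000✓ 0010✓ 0011✓ 0100✓ 0110✓ 0111✓ 1001✓ 1010✓ 1011✓ 1100✓ 1101✓ 1110✓
Round 1: -010✓ -011✓ -100✓ -110✓ 0-00✓ 0-10✓ 0-11✓ 00-0✓ 001-✓ 01-0✓ 011-✓ 1-01 1-10✓ 10-1 101-✓ 11-0✓ 110-
Round 2: --10 -01- -1-0 0--0 0-1-
PIs = {--10, -01-, -1-0, 0--0, 0-1-, 1-01, 10-1, 110-}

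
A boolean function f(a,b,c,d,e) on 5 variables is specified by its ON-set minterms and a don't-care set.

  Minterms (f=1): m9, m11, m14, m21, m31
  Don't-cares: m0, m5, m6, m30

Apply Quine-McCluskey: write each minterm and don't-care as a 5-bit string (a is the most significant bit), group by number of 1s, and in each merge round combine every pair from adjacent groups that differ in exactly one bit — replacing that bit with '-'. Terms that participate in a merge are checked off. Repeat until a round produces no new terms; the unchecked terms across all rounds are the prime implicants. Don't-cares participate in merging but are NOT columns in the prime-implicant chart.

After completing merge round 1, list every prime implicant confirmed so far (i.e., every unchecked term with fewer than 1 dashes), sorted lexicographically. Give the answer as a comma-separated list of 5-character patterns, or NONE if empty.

Round 0: 00000 00101✓ 00110✓ 01001✓ 01011✓ 01110✓ 10101✓ 11110✓ 11111✓
Round 1: -0101 -1110 0-110 010-1 1111-
PIs = {-0101, -1110, 0-110, 00000, 010-1, 1111-}

00000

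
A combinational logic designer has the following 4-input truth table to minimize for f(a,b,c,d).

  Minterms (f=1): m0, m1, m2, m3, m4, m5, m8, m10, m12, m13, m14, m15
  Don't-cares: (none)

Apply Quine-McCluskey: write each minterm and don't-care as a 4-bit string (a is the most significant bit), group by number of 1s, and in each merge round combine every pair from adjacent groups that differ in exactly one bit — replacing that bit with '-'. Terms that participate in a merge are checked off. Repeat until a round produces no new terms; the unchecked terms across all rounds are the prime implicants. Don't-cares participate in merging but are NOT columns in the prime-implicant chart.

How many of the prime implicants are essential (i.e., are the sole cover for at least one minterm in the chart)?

size-2^0 implicants → 0000(✓)  0001(✓)  0010(✓)  0011(✓)  0100(✓)  0101(✓)  1000(✓)  1010(✓)  1100(✓)  1101(✓)  1110(✓)  1111(✓)
size-2^1 implicants → -000(✓)  -010(✓)  -100(✓)  -101(✓)  0-00(✓)  0-01(✓)  00-0(✓)  00-1(✓)  000-(✓)  001-(✓)  010-(✓)  1-00(✓)  1-10(✓)  10-0(✓)  11-0(✓)  11-1(✓)  110-(✓)  111-(✓)
size-2^2 implicants → --00  -0-0  -10-  0-0-  00--  1--0  11--
Unchecked terms (primes): --00, -0-0, -10-, 0-0-, 00--, 1--0, 11--
Minterm coverage:
  m0 ⊆ --00,-0-0,0-0-,00--
  m1 ⊆ 0-0-,00--
  m2 ⊆ -0-0,00--
  m3 ⊆ 00-- [E]
  m4 ⊆ --00,-10-,0-0-
  m5 ⊆ -10-,0-0-
  m8 ⊆ --00,-0-0,1--0
  m10 ⊆ -0-0,1--0
  m12 ⊆ --00,-10-,1--0,11--
  m13 ⊆ -10-,11--
  m14 ⊆ 1--0,11--
  m15 ⊆ 11-- [E]
E = {00--, 11--}

2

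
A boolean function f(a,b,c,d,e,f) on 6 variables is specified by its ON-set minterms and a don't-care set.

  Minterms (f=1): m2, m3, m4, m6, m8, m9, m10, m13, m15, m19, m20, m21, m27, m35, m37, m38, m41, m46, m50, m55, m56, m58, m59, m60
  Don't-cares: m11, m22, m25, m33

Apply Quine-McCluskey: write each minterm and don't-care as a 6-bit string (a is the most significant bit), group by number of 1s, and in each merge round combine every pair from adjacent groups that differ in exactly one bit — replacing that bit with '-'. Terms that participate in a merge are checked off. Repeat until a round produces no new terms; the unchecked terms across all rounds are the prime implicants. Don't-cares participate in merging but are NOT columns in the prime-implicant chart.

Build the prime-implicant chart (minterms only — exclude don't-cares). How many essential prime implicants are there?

10

[col 0] 000010*, 000011*, 000100*, 000110*, 001000*, 001001*, 001010*, 001011*, 001101*, 001111*, 010011*, 010100*, 010101*, 010110*, 011001*, 011011*, 100001*, 100011*, 100101*, 100110*, 101001*, 101110*, 110010*, 110111, 111000*, 111010*, 111011*, 111100*
[col 1] -00011, -00110, -01001, -11011, 0-0011*, 0-0100*, 0-0110*, 0-1001*, 0-1011*, 00-010*, 00-011*, 000-10, 00001-*, 0001-0*, 001-01*, 001-11*, 0010-0*, 0010-1*, 00100-*, 00101-*, 0011-1*, 01-011*, 0101-0*, 01010-, 0110-1*, 10-001, 10-110, 100-01, 1000-1, 11-010, 111-00, 1110-0, 11101-
[col 2] 0--011, 0-01-0, 0-10-1, 00-01-, 001--1, 0010--
Prime implicants: -00011, -00110, -01001, -11011, 0--011, 0-01-0, 0-10-1, 00-01-, 000-10, 001--1, 0010--, 01010-, 10-001, 10-110, 100-01, 1000-1, 11-010, 110111, 111-00, 1110-0, 11101-
PI chart (minterm → PIs covering it):
  2 | 00-01-,000-10
  3 | -00011,0--011,00-01-
  4 | 0-01-0  (sole → essential)
  6 | -00110,0-01-0,000-10
  8 | 0010--  (sole → essential)
  9 | -01001,0-10-1,001--1,0010--
  10 | 00-01-,0010--
  13 | 001--1  (sole → essential)
  15 | 001--1  (sole → essential)
  19 | 0--011  (sole → essential)
  20 | 0-01-0,01010-
  21 | 01010-  (sole → essential)
  27 | -11011,0--011,0-10-1
  35 | -00011,1000-1
  37 | 100-01  (sole → essential)
  38 | -00110,10-110
  41 | -01001,10-001
  46 | 10-110  (sole → essential)
  50 | 11-010  (sole → essential)
  55 | 110111  (sole → essential)
  56 | 111-00,1110-0
  58 | 11-010,1110-0,11101-
  59 | -11011,11101-
  60 | 111-00  (sole → essential)
Essential prime implicants: 0--011, 0-01-0, 001--1, 0010--, 01010-, 10-110, 100-01, 11-010, 110111, 111-00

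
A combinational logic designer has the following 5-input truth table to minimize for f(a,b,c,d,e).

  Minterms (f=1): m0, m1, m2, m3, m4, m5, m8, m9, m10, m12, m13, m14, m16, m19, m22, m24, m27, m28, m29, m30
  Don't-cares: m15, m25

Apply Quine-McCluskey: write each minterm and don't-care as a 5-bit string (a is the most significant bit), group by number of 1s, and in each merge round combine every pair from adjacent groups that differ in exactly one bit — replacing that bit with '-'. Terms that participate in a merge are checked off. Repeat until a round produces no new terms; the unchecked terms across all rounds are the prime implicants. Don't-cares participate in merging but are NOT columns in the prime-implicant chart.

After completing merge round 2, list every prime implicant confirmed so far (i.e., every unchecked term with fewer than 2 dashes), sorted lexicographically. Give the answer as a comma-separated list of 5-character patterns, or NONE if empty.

Round 0: 00000✓ 00001✓ 00010✓ 00011✓ 00100✓ 00101✓ 01000✓ 01001✓ 01010✓ 01100✓ 01101✓ 01110✓ 01111✓ 10000✓ 10011✓ 10110✓ 11000✓ 11001✓ 11011✓ 11100✓ 11101✓ 11110✓
Round 1: -0000✓ -0011 -1000✓ -1001✓ -1100✓ -1101✓ -1110✓ 0-000✓ 0-001✓ 0-010✓ 0-100✓ 0-101✓ 00-00✓ 00-01✓ 000-0✓ 000-1✓ 0000-✓ 0001-✓ 0010-✓ 01-00✓ 01-01✓ 01-10✓ 010-0✓ 0100-✓ 011-0✓ 011-1✓ 0110-✓ 0111-✓ 1-000✓ 1-011 1-110 11-00✓ 11-01✓ 110-1 1100-✓ 111-0✓ 1110-✓
Round 2: --000 -1-00✓ -1-01✓ -100-✓ -11-0 -110-✓ 0--00✓ 0--01✓ 0-0-0 0-00-✓ 0-10-✓ 00-0-✓ 000-- 01--0 01-0-✓ 011-- 11-0-✓
Round 3: -1-0- 0--0-
PIs = {--000, -0011, -1-0-, -11-0, 0--0-, 0-0-0, 000--, 01--0, 011--, 1-011, 1-110, 110-1}

-0011, 1-011, 1-110, 110-1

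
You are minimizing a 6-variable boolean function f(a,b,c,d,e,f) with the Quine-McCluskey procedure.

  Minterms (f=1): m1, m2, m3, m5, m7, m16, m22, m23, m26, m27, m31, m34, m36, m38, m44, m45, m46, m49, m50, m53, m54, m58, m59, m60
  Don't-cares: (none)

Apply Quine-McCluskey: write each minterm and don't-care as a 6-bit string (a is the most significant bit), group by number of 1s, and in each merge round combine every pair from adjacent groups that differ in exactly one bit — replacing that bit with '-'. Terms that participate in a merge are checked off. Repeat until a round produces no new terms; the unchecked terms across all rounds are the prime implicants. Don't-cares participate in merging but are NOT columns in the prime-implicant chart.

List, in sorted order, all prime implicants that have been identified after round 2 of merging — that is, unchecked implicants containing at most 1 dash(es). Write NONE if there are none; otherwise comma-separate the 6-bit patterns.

size-2^0 implicants → 000001(✓)  000010(✓)  000011(✓)  000101(✓)  000111(✓)  010000  010110(✓)  010111(✓)  011010(✓)  011011(✓)  011111(✓)  100010(✓)  100100(✓)  100110(✓)  101100(✓)  101101(✓)  101110(✓)  110001(✓)  110010(✓)  110101(✓)  110110(✓)  111010(✓)  111011(✓)  111100(✓)
size-2^1 implicants → -00010  -10110  -11010(✓)  -11011(✓)  0-0111  000-01(✓)  000-11(✓)  0000-1(✓)  00001-  0001-1(✓)  01-111  01011-  011-11  01101-(✓)  1-0010(✓)  1-0110(✓)  1-1100  10-100(✓)  10-110(✓)  100-10(✓)  1001-0(✓)  1011-0(✓)  10110-  11-010  110-01  110-10(✓)  11101-(✓)
size-2^2 implicants → -1101-  000--1  1-0-10  10-1-0
Unchecked terms (primes): -00010, -10110, -1101-, 0-0111, 000--1, 00001-, 01-111, 010000, 01011-, 011-11, 1-0-10, 1-1100, 10-1-0, 10110-, 11-010, 110-01

-00010, -10110, 0-0111, 00001-, 01-111, 010000, 01011-, 011-11, 1-1100, 10110-, 11-010, 110-01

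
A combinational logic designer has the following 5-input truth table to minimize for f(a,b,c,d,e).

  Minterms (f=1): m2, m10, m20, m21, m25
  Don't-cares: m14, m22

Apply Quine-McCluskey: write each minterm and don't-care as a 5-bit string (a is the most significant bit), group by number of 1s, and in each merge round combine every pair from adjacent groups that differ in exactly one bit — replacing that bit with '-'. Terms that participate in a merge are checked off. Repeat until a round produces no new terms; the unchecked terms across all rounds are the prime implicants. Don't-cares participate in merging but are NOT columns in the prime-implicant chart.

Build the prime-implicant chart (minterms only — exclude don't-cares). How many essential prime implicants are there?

Round 0: 00010✓ 01010✓ 01110✓ 10100✓ 10101✓ 10110✓ 11001
Round 1: 0-010 01-10 101-0 1010-
PIs = {0-010, 01-10, 101-0, 1010-, 11001}
Coverage chart:
  m2: 0-010 ←essential
  m10: 0-010,01-10
  m20: 101-0,1010-
  m21: 1010- ←essential
  m25: 11001 ←essential
Essential: 0-010, 1010-, 11001

3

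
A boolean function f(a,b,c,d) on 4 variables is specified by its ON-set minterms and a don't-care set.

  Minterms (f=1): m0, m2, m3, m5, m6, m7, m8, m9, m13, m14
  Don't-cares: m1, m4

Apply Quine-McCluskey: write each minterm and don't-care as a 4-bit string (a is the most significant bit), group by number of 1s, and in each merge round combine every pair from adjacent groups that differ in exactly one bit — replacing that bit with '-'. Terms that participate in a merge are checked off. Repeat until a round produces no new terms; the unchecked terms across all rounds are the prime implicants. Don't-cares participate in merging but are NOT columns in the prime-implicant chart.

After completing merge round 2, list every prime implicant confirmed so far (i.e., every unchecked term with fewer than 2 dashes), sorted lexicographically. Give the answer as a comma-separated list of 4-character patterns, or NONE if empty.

[col 0] 0000*, 0001*, 0010*, 0011*, 0100*, 0101*, 0110*, 0111*, 1000*, 1001*, 1101*, 1110*
[col 1] -000*, -001*, -101*, -110, 0-00*, 0-01*, 0-10*, 0-11*, 00-0*, 00-1*, 000-*, 001-*, 01-0*, 01-1*, 010-*, 011-*, 1-01*, 100-*
[col 2] --01, -00-, 0--0*, 0--1*, 0-0-*, 0-1-*, 00--*, 01--*
[col 3] 0---
Prime implicants: --01, -00-, -110, 0---

-110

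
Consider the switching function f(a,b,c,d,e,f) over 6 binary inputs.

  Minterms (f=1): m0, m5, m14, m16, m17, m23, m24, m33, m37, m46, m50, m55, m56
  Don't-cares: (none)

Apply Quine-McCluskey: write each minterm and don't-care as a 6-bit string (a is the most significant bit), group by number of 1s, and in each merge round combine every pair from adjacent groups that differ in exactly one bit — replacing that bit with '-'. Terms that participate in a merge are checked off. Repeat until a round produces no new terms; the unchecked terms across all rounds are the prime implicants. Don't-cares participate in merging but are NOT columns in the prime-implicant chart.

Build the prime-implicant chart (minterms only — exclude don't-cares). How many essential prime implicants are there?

Round 0: 000000✓ 000101✓ 001110✓ 010000✓ 010001✓ 010111✓ 011000✓ 100001✓ 100101✓ 101110✓ 110010 110111✓ 111000✓
Round 1: -00101 -01110 -10111 -11000 0-0000 01-000 01000- 100-01
PIs = {-00101, -01110, -10111, -11000, 0-0000, 01-000, 01000-, 100-01, 110010}
Coverage chart:
  m0: 0-0000 ←essential
  m5: -00101 ←essential
  m14: -01110 ←essential
  m16: 0-0000,01-000,01000-
  m17: 01000- ←essential
  m23: -10111 ←essential
  m24: -11000,01-000
  m33: 100-01 ←essential
  m37: -00101,100-01
  m46: -01110 ←essential
  m50: 110010 ←essential
  m55: -10111 ←essential
  m56: -11000 ←essential
Essential: -00101, -01110, -10111, -11000, 0-0000, 01000-, 100-01, 110010

8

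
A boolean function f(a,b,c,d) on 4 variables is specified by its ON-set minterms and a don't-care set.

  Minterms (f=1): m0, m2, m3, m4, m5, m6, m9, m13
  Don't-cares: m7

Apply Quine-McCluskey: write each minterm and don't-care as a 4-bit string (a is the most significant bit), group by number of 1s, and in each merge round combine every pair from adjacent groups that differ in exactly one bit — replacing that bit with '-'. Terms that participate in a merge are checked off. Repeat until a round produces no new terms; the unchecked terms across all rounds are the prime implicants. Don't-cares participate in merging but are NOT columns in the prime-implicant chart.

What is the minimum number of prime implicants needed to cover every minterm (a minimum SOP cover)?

[col 0] 0000*, 0010*, 0011*, 0100*, 0101*, 0110*, 0111*, 1001*, 1101*
[col 1] -101, 0-00*, 0-10*, 0-11*, 00-0*, 001-*, 01-0*, 01-1*, 010-*, 011-*, 1-01
[col 2] 0--0, 0-1-, 01--
Prime implicants: -101, 0--0, 0-1-, 01--, 1-01
PI chart (minterm → PIs covering it):
  0 | 0--0  (sole → essential)
  2 | 0--0,0-1-
  3 | 0-1-  (sole → essential)
  4 | 0--0,01--
  5 | -101,01--
  6 | 0--0,0-1-,01--
  9 | 1-01  (sole → essential)
  13 | -101,1-01
Essential prime implicants: 0--0, 0-1-, 1-01
Petrick residual → -101
Minimum SOP uses 4 PIs: bc'd + a'd' + a'c + ac'd

4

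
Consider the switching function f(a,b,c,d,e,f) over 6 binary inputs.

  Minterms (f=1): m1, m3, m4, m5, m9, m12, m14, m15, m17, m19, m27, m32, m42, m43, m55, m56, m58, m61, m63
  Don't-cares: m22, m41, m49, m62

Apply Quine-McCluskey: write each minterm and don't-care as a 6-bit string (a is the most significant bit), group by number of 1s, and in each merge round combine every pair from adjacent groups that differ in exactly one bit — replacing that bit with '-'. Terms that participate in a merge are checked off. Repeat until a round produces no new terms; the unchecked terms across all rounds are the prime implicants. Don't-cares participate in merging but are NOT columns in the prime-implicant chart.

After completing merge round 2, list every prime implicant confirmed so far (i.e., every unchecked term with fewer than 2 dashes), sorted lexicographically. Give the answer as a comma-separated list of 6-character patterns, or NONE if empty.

-01001, -10001, 00-001, 00-100, 000-01, 00010-, 0011-0, 00111-, 01-011, 010110, 1-1010, 100000, 1010-1, 10101-, 11-111, 111-10, 1110-0, 1111-1, 11111-

[col 0] 000001*, 000011*, 000100*, 000101*, 001001*, 001100*, 001110*, 001111*, 010001*, 010011*, 010110, 011011*, 100000, 101001*, 101010*, 101011*, 110001*, 110111*, 111000*, 111010*, 111101*, 111110*, 111111*
[col 1] -01001, -10001, 0-0001*, 0-0011*, 00-001, 00-100, 000-01, 0000-1*, 00010-, 0011-0, 00111-, 01-011, 0100-1*, 1-1010, 1010-1, 10101-, 11-111, 111-10, 1110-0, 1111-1, 11111-
[col 2] 0-00-1
Prime implicants: -01001, -10001, 0-00-1, 00-001, 00-100, 000-01, 00010-, 0011-0, 00111-, 01-011, 010110, 1-1010, 100000, 1010-1, 10101-, 11-111, 111-10, 1110-0, 1111-1, 11111-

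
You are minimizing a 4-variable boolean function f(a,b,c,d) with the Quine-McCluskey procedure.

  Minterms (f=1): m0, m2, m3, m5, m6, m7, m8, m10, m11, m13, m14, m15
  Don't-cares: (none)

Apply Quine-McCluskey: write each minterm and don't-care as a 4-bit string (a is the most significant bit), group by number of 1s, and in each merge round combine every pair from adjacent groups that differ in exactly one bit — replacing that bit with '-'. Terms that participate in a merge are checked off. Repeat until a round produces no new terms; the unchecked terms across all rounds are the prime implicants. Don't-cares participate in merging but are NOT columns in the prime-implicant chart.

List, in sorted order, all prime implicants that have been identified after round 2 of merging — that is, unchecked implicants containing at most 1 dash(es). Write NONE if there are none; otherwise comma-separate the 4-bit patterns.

NONE

size-2^0 implicants → 0000(✓)  0010(✓)  0011(✓)  0101(✓)  0110(✓)  0111(✓)  1000(✓)  1010(✓)  1011(✓)  1101(✓)  1110(✓)  1111(✓)
size-2^1 implicants → -000(✓)  -010(✓)  -011(✓)  -101(✓)  -110(✓)  -111(✓)  0-10(✓)  0-11(✓)  00-0(✓)  001-(✓)  01-1(✓)  011-(✓)  1-10(✓)  1-11(✓)  10-0(✓)  101-(✓)  11-1(✓)  111-(✓)
size-2^2 implicants → --10(✓)  --11(✓)  -0-0  -01-(✓)  -1-1  -11-(✓)  0-1-(✓)  1-1-(✓)
size-2^3 implicants → --1-
Unchecked terms (primes): --1-, -0-0, -1-1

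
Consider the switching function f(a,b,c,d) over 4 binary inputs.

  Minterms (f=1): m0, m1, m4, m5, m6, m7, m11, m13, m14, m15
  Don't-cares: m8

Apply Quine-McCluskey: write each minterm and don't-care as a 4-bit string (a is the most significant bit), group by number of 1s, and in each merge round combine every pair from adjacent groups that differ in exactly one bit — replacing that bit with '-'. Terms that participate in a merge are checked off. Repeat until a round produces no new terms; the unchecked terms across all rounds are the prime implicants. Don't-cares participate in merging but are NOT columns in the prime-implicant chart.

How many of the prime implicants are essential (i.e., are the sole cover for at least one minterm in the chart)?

4

size-2^0 implicants → 0000(✓)  0001(✓)  0100(✓)  0101(✓)  0110(✓)  0111(✓)  1000(✓)  1011(✓)  1101(✓)  1110(✓)  1111(✓)
size-2^1 implicants → -000  -101(✓)  -110(✓)  -111(✓)  0-00(✓)  0-01(✓)  000-(✓)  01-0(✓)  01-1(✓)  010-(✓)  011-(✓)  1-11  11-1(✓)  111-(✓)
size-2^2 implicants → -1-1  -11-  0-0-  01--
Unchecked terms (primes): -000, -1-1, -11-, 0-0-, 01--, 1-11
Minterm coverage:
  m0 ⊆ -000,0-0-
  m1 ⊆ 0-0- [E]
  m4 ⊆ 0-0-,01--
  m5 ⊆ -1-1,0-0-,01--
  m6 ⊆ -11-,01--
  m7 ⊆ -1-1,-11-,01--
  m11 ⊆ 1-11 [E]
  m13 ⊆ -1-1 [E]
  m14 ⊆ -11- [E]
  m15 ⊆ -1-1,-11-,1-11
E = {-1-1, -11-, 0-0-, 1-11}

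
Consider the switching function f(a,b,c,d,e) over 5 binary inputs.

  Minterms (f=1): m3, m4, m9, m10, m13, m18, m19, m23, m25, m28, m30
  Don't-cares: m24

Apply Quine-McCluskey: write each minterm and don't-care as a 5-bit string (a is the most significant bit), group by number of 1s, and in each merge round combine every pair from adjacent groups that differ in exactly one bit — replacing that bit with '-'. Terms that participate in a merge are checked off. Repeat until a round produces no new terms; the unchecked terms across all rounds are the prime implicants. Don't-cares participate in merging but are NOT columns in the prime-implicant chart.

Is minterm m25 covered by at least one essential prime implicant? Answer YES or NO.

Round 0: 00011✓ 00100 01001✓ 01010 01101✓ 10010✓ 10011✓ 10111✓ 11000✓ 11001✓ 11100✓ 11110✓
Round 1: -0011 -1001 01-01 10-11 1001- 11-00 1100- 111-0
PIs = {-0011, -1001, 00100, 01-01, 01010, 10-11, 1001-, 11-00, 1100-, 111-0}
Coverage chart:
  m3: -0011 ←essential
  m4: 00100 ←essential
  m9: -1001,01-01
  m10: 01010 ←essential
  m13: 01-01 ←essential
  m18: 1001- ←essential
  m19: -0011,10-11,1001-
  m23: 10-11 ←essential
  m25: -1001,1100-
  m28: 11-00,111-0
  m30: 111-0 ←essential
Essential: -0011, 00100, 01-01, 01010, 10-11, 1001-, 111-0

NO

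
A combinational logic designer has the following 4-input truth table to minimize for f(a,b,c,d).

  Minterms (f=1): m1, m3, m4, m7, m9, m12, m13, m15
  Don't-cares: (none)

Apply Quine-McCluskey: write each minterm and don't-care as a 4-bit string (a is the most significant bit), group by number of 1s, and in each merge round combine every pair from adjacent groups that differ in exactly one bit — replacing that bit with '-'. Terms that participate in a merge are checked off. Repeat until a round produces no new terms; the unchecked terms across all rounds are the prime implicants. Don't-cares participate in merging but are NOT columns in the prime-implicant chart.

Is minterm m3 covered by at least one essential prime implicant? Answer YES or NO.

NO

size-2^0 implicants → 0001(✓)  0011(✓)  0100(✓)  0111(✓)  1001(✓)  1100(✓)  1101(✓)  1111(✓)
size-2^1 implicants → -001  -100  -111  0-11  00-1  1-01  11-1  110-
Unchecked terms (primes): -001, -100, -111, 0-11, 00-1, 1-01, 11-1, 110-
Minterm coverage:
  m1 ⊆ -001,00-1
  m3 ⊆ 0-11,00-1
  m4 ⊆ -100 [E]
  m7 ⊆ -111,0-11
  m9 ⊆ -001,1-01
  m12 ⊆ -100,110-
  m13 ⊆ 1-01,11-1,110-
  m15 ⊆ -111,11-1
E = {-100}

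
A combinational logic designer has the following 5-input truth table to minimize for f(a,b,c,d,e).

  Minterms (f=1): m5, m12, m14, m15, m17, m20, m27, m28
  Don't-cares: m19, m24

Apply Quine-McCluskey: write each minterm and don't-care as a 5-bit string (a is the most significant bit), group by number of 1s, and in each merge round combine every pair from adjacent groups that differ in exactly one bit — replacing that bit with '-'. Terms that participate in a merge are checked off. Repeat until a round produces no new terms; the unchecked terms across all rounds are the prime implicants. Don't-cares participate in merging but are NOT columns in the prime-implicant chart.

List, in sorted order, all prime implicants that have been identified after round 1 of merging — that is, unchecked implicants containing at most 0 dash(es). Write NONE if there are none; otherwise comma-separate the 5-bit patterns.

00101

[col 0] 00101, 01100*, 01110*, 01111*, 10001*, 10011*, 10100*, 11000*, 11011*, 11100*
[col 1] -1100, 011-0, 0111-, 1-011, 1-100, 100-1, 11-00
Prime implicants: -1100, 00101, 011-0, 0111-, 1-011, 1-100, 100-1, 11-00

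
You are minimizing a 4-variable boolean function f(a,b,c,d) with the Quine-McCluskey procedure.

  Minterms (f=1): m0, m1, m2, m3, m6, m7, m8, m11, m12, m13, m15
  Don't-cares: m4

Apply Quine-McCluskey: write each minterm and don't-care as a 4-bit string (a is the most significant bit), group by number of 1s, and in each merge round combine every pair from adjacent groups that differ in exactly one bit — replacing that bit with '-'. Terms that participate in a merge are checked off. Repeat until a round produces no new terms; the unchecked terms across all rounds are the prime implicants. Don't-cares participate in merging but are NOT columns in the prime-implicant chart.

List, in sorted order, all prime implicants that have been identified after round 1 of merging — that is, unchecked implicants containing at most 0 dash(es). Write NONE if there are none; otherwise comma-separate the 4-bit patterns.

NONE

size-2^0 implicants → 0000(✓)  0001(✓)  0010(✓)  0011(✓)  0100(✓)  0110(✓)  0111(✓)  1000(✓)  1011(✓)  1100(✓)  1101(✓)  1111(✓)
size-2^1 implicants → -000(✓)  -011(✓)  -100(✓)  -111(✓)  0-00(✓)  0-10(✓)  0-11(✓)  00-0(✓)  00-1(✓)  000-(✓)  001-(✓)  01-0(✓)  011-(✓)  1-00(✓)  1-11(✓)  11-1  110-
size-2^2 implicants → --00  --11  0--0  0-1-  00--
Unchecked terms (primes): --00, --11, 0--0, 0-1-, 00--, 11-1, 110-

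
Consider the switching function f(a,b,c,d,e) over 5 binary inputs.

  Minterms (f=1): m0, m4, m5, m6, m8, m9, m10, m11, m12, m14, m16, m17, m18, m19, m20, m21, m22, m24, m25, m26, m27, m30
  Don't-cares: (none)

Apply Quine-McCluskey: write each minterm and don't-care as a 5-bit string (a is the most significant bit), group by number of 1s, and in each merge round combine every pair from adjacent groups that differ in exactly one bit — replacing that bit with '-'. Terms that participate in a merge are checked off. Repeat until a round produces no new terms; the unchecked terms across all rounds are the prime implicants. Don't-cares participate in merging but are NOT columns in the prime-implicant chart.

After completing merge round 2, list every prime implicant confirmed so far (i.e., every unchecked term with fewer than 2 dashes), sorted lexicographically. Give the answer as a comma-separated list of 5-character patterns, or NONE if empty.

NONE

[col 0] 00000*, 00100*, 00101*, 00110*, 01000*, 01001*, 01010*, 01011*, 01100*, 01110*, 10000*, 10001*, 10010*, 10011*, 10100*, 10101*, 10110*, 11000*, 11001*, 11010*, 11011*, 11110*
[col 1] -0000*, -0100*, -0101*, -0110*, -1000*, -1001*, -1010*, -1011*, -1110*, 0-000*, 0-100*, 0-110*, 00-00*, 001-0*, 0010-*, 01-00*, 01-10*, 010-0*, 010-1*, 0100-*, 0101-*, 011-0*, 1-000*, 1-001*, 1-010*, 1-011*, 1-110*, 10-00*, 10-01*, 10-10*, 100-0*, 100-1*, 1000-*, 1001-*, 101-0*, 1010-*, 11-10*, 110-0*, 110-1*, 1100-*, 1101-*
[col 2] --000, --110, -0-00, -01-0, -010-, -1-10, -10-0*, -10-1*, -100-*, -101-*, 0--00, 0-1-0, 01--0, 010--*, 1--10, 1-0-0*, 1-0-1*, 1-00-*, 1-01-*, 10--0, 10-0-, 100--*, 110--*
[col 3] -10--, 1-0--
Prime implicants: --000, --110, -0-00, -01-0, -010-, -1-10, -10--, 0--00, 0-1-0, 01--0, 1--10, 1-0--, 10--0, 10-0-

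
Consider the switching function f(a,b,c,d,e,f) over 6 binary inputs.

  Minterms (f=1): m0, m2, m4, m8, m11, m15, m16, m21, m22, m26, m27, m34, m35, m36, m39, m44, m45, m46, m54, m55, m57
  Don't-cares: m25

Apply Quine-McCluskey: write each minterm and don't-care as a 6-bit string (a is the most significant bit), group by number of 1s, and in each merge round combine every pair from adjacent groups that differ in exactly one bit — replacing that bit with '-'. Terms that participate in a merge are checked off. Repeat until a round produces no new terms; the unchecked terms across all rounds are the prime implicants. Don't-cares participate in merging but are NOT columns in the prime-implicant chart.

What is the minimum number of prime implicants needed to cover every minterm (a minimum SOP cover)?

size-2^0 implicants → 000000(✓)  000010(✓)  000100(✓)  001000(✓)  001011(✓)  001111(✓)  010000(✓)  010101  010110(✓)  011001(✓)  011010(✓)  011011(✓)  100010(✓)  100011(✓)  100100(✓)  100111(✓)  101100(✓)  101101(✓)  101110(✓)  110110(✓)  110111(✓)  111001(✓)
size-2^1 implicants → -00010  -00100  -10110  -11001  0-0000  0-1011  00-000  000-00  0000-0  001-11  0110-1  01101-  1-0111  10-100  100-11  10001-  1011-0  10110-  11011-
Unchecked terms (primes): -00010, -00100, -10110, -11001, 0-0000, 0-1011, 00-000, 000-00, 0000-0, 001-11, 010101, 0110-1, 01101-, 1-0111, 10-100, 100-11, 10001-, 1011-0, 10110-, 11011-
Minterm coverage:
  m0 ⊆ 0-0000,00-000,000-00,0000-0
  m2 ⊆ -00010,0000-0
  m4 ⊆ -00100,000-00
  m8 ⊆ 00-000 [E]
  m11 ⊆ 0-1011,001-11
  m15 ⊆ 001-11 [E]
  m16 ⊆ 0-0000 [E]
  m21 ⊆ 010101 [E]
  m22 ⊆ -10110 [E]
  m26 ⊆ 01101- [E]
  m27 ⊆ 0-1011,0110-1,01101-
  m34 ⊆ -00010,10001-
  m35 ⊆ 100-11,10001-
  m36 ⊆ -00100,10-100
  m39 ⊆ 1-0111,100-11
  m44 ⊆ 10-100,1011-0,10110-
  m45 ⊆ 10110- [E]
  m46 ⊆ 1011-0 [E]
  m54 ⊆ -10110,11011-
  m55 ⊆ 1-0111,11011-
  m57 ⊆ -11001 [E]
E = {-10110, -11001, 0-0000, 00-000, 001-11, 010101, 01101-, 1011-0, 10110-}
Petrick residual → -00010, -00100, 1-0111, 100-11
Cover = b'c'd'ef' + b'c'de'f' + bc'def' + bcd'e'f + a'c'd'e'f' + a'b'd'e'f' + a'b'cef + a'bc'de'f + a'bcd'e + ac'def + ab'c'ef + ab'cdf' + ab'cde'  |cover|=13

13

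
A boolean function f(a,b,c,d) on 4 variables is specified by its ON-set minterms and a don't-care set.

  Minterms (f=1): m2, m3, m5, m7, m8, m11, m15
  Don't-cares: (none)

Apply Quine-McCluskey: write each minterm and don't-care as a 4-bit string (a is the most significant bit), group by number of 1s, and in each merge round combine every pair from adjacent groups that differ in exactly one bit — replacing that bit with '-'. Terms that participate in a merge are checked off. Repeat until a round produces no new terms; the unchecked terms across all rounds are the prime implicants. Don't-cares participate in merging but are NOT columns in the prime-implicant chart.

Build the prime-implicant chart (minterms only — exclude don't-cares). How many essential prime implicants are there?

Round 0: 0010✓ 0011✓ 0101✓ 0111✓ 1000 1011✓ 1111✓
Round 1: -011✓ -111✓ 0-11✓ 001- 01-1 1-11✓
Round 2: --11
PIs = {--11, 001-, 01-1, 1000}
Coverage chart:
  m2: 001- ←essential
  m3: --11,001-
  m5: 01-1 ←essential
  m7: --11,01-1
  m8: 1000 ←essential
  m11: --11 ←essential
  m15: --11 ←essential
Essential: --11, 001-, 01-1, 1000

4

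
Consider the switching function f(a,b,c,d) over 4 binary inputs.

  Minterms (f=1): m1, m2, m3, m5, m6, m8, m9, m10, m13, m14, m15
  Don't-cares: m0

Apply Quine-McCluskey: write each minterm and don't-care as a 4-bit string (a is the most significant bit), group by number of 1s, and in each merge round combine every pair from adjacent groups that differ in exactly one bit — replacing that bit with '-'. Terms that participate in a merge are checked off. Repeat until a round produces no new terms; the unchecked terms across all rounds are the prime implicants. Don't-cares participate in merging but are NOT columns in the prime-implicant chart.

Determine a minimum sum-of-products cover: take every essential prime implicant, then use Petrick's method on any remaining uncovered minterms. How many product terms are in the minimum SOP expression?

size-2^0 implicants → 0000(✓)  0001(✓)  0010(✓)  0011(✓)  0101(✓)  0110(✓)  1000(✓)  1001(✓)  1010(✓)  1101(✓)  1110(✓)  1111(✓)
size-2^1 implicants → -000(✓)  -001(✓)  -010(✓)  -101(✓)  -110(✓)  0-01(✓)  0-10(✓)  00-0(✓)  00-1(✓)  000-(✓)  001-(✓)  1-01(✓)  1-10(✓)  10-0(✓)  100-(✓)  11-1  111-
size-2^2 implicants → --01  --10  -0-0  -00-  00--
Unchecked terms (primes): --01, --10, -0-0, -00-, 00--, 11-1, 111-
Minterm coverage:
  m1 ⊆ --01,-00-,00--
  m2 ⊆ --10,-0-0,00--
  m3 ⊆ 00-- [E]
  m5 ⊆ --01 [E]
  m6 ⊆ --10 [E]
  m8 ⊆ -0-0,-00-
  m9 ⊆ --01,-00-
  m10 ⊆ --10,-0-0
  m13 ⊆ --01,11-1
  m14 ⊆ --10,111-
  m15 ⊆ 11-1,111-
E = {--01, --10, 00--}
Petrick residual → -0-0, 11-1
Cover = c'd + cd' + b'd' + a'b' + abd  |cover|=5

5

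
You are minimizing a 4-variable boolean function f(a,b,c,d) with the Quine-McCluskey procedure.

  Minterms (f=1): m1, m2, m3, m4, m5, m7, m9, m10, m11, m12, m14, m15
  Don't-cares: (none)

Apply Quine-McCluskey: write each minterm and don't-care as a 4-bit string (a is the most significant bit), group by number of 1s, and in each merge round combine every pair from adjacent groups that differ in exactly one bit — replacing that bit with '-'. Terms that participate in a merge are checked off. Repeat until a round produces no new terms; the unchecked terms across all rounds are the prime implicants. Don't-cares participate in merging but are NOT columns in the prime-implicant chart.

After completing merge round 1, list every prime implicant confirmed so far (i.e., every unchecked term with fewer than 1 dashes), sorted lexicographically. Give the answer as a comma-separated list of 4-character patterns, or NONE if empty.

NONE

Round 0: 0001✓ 0010✓ 0011✓ 0100✓ 0101✓ 0111✓ 1001✓ 1010✓ 1011✓ 1100✓ 1110✓ 1111✓
Round 1: -001✓ -010✓ -011✓ -100 -111✓ 0-01✓ 0-11✓ 00-1✓ 001-✓ 01-1✓ 010- 1-10✓ 1-11✓ 10-1✓ 101-✓ 11-0 111-✓
Round 2: --11 -0-1 -01- 0--1 1-1-
PIs = {--11, -0-1, -01-, -100, 0--1, 010-, 1-1-, 11-0}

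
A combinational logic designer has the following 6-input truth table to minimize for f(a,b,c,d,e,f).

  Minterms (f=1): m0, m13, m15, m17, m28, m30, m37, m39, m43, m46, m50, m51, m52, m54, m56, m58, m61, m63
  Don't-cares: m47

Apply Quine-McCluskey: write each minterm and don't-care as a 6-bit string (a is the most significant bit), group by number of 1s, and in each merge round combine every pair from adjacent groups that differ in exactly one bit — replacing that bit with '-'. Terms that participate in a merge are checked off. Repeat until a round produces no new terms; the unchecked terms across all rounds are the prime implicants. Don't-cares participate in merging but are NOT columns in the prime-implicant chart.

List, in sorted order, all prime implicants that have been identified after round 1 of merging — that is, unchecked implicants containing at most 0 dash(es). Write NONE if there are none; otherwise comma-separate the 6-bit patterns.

size-2^0 implicants → 000000  001101(✓)  001111(✓)  010001  011100(✓)  011110(✓)  100101(✓)  100111(✓)  101011(✓)  101110(✓)  101111(✓)  110010(✓)  110011(✓)  110100(✓)  110110(✓)  111000(✓)  111010(✓)  111101(✓)  111111(✓)
size-2^1 implicants → -01111  0011-1  0111-0  1-1111  10-111  1001-1  101-11  10111-  11-010  110-10  11001-  1101-0  1110-0  1111-1
Unchecked terms (primes): -01111, 000000, 0011-1, 010001, 0111-0, 1-1111, 10-111, 1001-1, 101-11, 10111-, 11-010, 110-10, 11001-, 1101-0, 1110-0, 1111-1

000000, 010001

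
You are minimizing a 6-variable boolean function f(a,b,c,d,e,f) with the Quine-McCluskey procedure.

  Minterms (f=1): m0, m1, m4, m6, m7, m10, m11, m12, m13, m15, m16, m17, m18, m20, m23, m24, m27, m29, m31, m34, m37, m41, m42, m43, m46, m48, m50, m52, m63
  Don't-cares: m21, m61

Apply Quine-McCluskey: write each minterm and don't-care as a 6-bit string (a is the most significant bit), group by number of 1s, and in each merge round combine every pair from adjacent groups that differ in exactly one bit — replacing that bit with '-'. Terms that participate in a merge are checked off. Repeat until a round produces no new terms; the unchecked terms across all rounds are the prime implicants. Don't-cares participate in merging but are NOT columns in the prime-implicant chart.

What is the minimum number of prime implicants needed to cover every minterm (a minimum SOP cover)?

[col 0] 000000*, 000001*, 000100*, 000110*, 000111*, 001010*, 001011*, 001100*, 001101*, 001111*, 010000*, 010001*, 010010*, 010100*, 010101*, 010111*, 011000*, 011011*, 011101*, 011111*, 100010*, 100101, 101001*, 101010*, 101011*, 101110*, 110000*, 110010*, 110100*, 111101*, 111111*
[col 1] -01010*, -01011*, -10000*, -10010*, -10100*, -11101*, -11111*, 0-0000*, 0-0001*, 0-0100*, 0-0111*, 0-1011*, 0-1101*, 0-1111*, 00-100, 00-111*, 000-00*, 00000-*, 0001-0, 00011-, 001-11*, 00101-*, 0011-1*, 00110-, 01-000, 01-101*, 01-111*, 010-00*, 010-01*, 0100-0*, 01000-*, 0101-1*, 01010-*, 011-11*, 0111-1*, 1-0010, 10-010, 101-10, 1010-1, 10101-*, 110-00*, 1100-0*, 1111-1*
[col 2] -0101-, -10-00, -100-0, -111-1, 0--111, 0-0-00, 0-000-, 0-1-11, 0-11-1, 01-1-1, 010-0-
Prime implicants: -0101-, -10-00, -100-0, -111-1, 0--111, 0-0-00, 0-000-, 0-1-11, 0-11-1, 00-100, 0001-0, 00011-, 00110-, 01-000, 01-1-1, 010-0-, 1-0010, 10-010, 100101, 101-10, 1010-1
PI chart (minterm → PIs covering it):
  0 | 0-0-00,0-000-
  1 | 0-000-  (sole → essential)
  4 | 0-0-00,00-100,0001-0
  6 | 0001-0,00011-
  7 | 0--111,00011-
  10 | -0101-  (sole → essential)
  11 | -0101-,0-1-11
  12 | 00-100,00110-
  13 | 0-11-1,00110-
  15 | 0--111,0-1-11,0-11-1
  16 | -10-00,-100-0,0-0-00,0-000-,01-000,010-0-
  17 | 0-000-,010-0-
  18 | -100-0  (sole → essential)
  20 | -10-00,0-0-00,010-0-
  23 | 0--111,01-1-1
  24 | 01-000  (sole → essential)
  27 | 0-1-11  (sole → essential)
  29 | -111-1,0-11-1,01-1-1
  31 | -111-1,0--111,0-1-11,0-11-1,01-1-1
  34 | 1-0010,10-010
  37 | 100101  (sole → essential)
  41 | 1010-1  (sole → essential)
  42 | -0101-,10-010,101-10
  43 | -0101-,1010-1
  46 | 101-10  (sole → essential)
  48 | -10-00,-100-0
  50 | -100-0,1-0010
  52 | -10-00  (sole → essential)
  63 | -111-1  (sole → essential)
Essential prime implicants: -0101-, -10-00, -100-0, -111-1, 0-000-, 0-1-11, 01-000, 100101, 101-10, 1010-1
Petrick residual → 0--111, 0001-0, 00110-, 1-0010
Minimum SOP uses 14 PIs: b'cd'e + bc'e'f' + bc'd'f' + bcdf + a'def + a'c'd'e' + a'cef + a'b'c'df' + a'b'cde' + a'bd'e'f' + ac'd'ef' + ab'c'de'f + ab'cef' + ab'cd'f

14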